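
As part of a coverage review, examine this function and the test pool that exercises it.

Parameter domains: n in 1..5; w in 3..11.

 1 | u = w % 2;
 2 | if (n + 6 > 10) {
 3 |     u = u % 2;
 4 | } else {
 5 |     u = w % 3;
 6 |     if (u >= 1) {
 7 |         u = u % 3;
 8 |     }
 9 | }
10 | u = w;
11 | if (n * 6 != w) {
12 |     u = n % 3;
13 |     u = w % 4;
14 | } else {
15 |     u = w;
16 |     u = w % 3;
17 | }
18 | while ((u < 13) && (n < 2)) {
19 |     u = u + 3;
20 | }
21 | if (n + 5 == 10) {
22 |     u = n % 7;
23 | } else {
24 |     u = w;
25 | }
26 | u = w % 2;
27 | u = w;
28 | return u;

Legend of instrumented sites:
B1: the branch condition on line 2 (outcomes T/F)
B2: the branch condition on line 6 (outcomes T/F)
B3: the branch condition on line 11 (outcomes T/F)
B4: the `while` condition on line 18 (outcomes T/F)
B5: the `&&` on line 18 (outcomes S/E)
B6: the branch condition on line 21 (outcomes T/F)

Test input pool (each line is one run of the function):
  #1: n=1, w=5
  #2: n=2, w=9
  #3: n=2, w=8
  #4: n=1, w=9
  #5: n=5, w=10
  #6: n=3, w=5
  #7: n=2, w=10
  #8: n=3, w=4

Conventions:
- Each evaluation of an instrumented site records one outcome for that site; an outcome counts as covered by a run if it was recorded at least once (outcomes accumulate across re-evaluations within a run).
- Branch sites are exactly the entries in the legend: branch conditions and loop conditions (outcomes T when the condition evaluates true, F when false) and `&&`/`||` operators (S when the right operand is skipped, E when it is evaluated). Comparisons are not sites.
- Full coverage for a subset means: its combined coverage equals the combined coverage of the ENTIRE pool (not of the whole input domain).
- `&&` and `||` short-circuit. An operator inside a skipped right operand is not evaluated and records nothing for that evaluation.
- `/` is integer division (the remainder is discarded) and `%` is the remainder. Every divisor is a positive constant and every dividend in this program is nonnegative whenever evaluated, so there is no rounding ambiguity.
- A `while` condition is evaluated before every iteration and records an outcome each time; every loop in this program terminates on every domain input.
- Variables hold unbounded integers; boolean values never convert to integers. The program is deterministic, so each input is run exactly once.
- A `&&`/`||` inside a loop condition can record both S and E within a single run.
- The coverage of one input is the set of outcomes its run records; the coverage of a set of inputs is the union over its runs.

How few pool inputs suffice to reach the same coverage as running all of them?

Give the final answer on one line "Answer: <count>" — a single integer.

run #1 (n=1, w=5) runs B1->F, B2->T, B3->T, B5->E, B4->T, B5->E, B4->T, B5->E, B4->T, B5->E, B4->T, B5->S, B4->F, B6->F; records B1=F, B2=T, B3=T, B4=T, B4=F, B5=S, B5=E, B6=F
run #2 (n=2, w=9) runs B1->F, B2->F, B3->T, B5->E, B4->F, B6->F; records B1=F, B2=F, B3=T, B4=F, B5=E, B6=F
run #3 (n=2, w=8) runs B1->F, B2->T, B3->T, B5->E, B4->F, B6->F; records B1=F, B2=T, B3=T, B4=F, B5=E, B6=F
run #4 (n=1, w=9) runs B1->F, B2->F, B3->T, B5->E, B4->T, B5->E, B4->T, B5->E, B4->T, B5->E, B4->T, B5->S, B4->F, B6->F; records B1=F, B2=F, B3=T, B4=T, B4=F, B5=S, B5=E, B6=F
run #5 (n=5, w=10) runs B1->T, B3->T, B5->E, B4->F, B6->T; records B1=T, B3=T, B4=F, B5=E, B6=T
run #6 (n=3, w=5) runs B1->F, B2->T, B3->T, B5->E, B4->F, B6->F; records B1=F, B2=T, B3=T, B4=F, B5=E, B6=F
run #7 (n=2, w=10) runs B1->F, B2->T, B3->T, B5->E, B4->F, B6->F; records B1=F, B2=T, B3=T, B4=F, B5=E, B6=F
run #8 (n=3, w=4) runs B1->F, B2->T, B3->T, B5->E, B4->F, B6->F; records B1=F, B2=T, B3=T, B4=F, B5=E, B6=F
pool-wide coverage (11 outcomes): B1=T, B1=F, B2=T, B2=F, B3=T, B4=T, B4=F, B5=S, B5=E, B6=T, B6=F
every size-1 subset falls short of the 11 outcomes (best: 8/11)
every size-2 subset falls short of the 11 outcomes (best: 10/11)
the canonical winner is {1, 2, 5}: size 3, full 11-outcome coverage, earliest index list among size-3 covers

Answer: 3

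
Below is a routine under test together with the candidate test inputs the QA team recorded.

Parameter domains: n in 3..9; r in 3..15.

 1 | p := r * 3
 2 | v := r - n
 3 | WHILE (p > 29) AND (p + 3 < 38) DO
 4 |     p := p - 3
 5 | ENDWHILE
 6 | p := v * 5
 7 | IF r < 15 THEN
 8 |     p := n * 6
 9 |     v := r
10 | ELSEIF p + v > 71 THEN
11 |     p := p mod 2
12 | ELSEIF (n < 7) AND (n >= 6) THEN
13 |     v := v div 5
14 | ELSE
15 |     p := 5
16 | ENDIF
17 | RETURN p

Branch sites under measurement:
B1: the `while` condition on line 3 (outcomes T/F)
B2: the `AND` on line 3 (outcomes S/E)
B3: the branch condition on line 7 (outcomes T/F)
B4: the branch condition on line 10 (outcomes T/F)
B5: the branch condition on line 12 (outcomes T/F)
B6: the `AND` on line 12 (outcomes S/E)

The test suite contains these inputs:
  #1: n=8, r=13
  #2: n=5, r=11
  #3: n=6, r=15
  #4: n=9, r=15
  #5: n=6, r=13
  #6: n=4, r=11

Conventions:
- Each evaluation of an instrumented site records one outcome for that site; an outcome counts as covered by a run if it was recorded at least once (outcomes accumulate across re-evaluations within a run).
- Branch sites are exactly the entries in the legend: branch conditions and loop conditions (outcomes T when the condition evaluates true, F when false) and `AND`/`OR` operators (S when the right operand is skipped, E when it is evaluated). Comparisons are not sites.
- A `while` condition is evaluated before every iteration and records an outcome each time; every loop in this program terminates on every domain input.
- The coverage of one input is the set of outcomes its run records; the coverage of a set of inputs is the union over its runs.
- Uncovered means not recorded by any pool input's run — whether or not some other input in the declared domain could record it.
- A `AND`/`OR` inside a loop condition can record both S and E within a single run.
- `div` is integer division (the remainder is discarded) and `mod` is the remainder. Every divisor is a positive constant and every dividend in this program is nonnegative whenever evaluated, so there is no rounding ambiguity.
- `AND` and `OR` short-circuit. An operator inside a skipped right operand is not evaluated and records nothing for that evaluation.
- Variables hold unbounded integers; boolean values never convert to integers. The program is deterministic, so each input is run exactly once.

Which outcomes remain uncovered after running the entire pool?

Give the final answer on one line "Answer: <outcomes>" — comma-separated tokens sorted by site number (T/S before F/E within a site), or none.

#1 (n=8, r=13) -> B2->E, B1->F, B3->T; covered: B1=F, B2=E, B3=T
#2 (n=5, r=11) -> B2->E, B1->T, B2->E, B1->T, B2->S, B1->F, B3->T; covered: B1=T, B1=F, B2=S, B2=E, B3=T
#3 (n=6, r=15) -> B2->E, B1->F, B3->F, B4->F, B6->E, B5->T; covered: B1=F, B2=E, B3=F, B4=F, B5=T, B6=E
#4 (n=9, r=15) -> B2->E, B1->F, B3->F, B4->F, B6->S, B5->F; covered: B1=F, B2=E, B3=F, B4=F, B5=F, B6=S
#5 (n=6, r=13) -> B2->E, B1->F, B3->T; covered: B1=F, B2=E, B3=T
#6 (n=4, r=11) -> B2->E, B1->T, B2->E, B1->T, B2->S, B1->F, B3->T; covered: B1=T, B1=F, B2=S, B2=E, B3=T
union over the pool: B1=T, B1=F, B2=S, B2=E, B3=T, B3=F, B4=F, B5=T, B5=F, B6=S, B6=E
uncovered (1 of 12): B4=T

Answer: B4=T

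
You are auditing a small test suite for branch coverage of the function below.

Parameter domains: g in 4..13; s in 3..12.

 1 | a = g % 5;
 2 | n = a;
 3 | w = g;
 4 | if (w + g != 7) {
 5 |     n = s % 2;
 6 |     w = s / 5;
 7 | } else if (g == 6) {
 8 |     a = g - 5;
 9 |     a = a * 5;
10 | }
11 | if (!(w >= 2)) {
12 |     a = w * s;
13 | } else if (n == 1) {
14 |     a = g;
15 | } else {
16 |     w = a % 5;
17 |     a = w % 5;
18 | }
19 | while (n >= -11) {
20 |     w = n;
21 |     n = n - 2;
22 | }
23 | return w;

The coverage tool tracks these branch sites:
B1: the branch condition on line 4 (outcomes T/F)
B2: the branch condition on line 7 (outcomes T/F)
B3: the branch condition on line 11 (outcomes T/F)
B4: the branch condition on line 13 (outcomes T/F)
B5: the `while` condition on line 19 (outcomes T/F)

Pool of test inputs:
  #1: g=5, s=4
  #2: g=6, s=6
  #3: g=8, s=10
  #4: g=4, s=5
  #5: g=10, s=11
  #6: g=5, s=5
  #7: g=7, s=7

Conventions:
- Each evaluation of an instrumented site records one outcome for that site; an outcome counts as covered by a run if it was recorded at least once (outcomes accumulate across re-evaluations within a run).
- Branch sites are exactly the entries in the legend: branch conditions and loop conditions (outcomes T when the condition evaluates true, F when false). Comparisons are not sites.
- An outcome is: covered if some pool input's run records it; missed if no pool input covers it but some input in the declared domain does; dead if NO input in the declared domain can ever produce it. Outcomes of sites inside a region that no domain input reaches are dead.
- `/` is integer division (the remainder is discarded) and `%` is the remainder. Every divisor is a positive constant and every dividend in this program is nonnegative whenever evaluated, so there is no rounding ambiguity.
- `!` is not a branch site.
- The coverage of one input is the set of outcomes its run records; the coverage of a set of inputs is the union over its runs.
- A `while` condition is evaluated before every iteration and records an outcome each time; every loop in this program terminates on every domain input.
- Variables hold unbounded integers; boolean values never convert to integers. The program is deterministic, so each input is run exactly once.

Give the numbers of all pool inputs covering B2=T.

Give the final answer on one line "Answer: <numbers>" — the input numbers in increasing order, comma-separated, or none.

input #1 (g=5, s=4): does not record B2=T
input #2 (g=6, s=6): does not record B2=T
input #3 (g=8, s=10): does not record B2=T
input #4 (g=4, s=5): does not record B2=T
input #5 (g=10, s=11): does not record B2=T
input #6 (g=5, s=5): does not record B2=T
input #7 (g=7, s=7): does not record B2=T

Answer: none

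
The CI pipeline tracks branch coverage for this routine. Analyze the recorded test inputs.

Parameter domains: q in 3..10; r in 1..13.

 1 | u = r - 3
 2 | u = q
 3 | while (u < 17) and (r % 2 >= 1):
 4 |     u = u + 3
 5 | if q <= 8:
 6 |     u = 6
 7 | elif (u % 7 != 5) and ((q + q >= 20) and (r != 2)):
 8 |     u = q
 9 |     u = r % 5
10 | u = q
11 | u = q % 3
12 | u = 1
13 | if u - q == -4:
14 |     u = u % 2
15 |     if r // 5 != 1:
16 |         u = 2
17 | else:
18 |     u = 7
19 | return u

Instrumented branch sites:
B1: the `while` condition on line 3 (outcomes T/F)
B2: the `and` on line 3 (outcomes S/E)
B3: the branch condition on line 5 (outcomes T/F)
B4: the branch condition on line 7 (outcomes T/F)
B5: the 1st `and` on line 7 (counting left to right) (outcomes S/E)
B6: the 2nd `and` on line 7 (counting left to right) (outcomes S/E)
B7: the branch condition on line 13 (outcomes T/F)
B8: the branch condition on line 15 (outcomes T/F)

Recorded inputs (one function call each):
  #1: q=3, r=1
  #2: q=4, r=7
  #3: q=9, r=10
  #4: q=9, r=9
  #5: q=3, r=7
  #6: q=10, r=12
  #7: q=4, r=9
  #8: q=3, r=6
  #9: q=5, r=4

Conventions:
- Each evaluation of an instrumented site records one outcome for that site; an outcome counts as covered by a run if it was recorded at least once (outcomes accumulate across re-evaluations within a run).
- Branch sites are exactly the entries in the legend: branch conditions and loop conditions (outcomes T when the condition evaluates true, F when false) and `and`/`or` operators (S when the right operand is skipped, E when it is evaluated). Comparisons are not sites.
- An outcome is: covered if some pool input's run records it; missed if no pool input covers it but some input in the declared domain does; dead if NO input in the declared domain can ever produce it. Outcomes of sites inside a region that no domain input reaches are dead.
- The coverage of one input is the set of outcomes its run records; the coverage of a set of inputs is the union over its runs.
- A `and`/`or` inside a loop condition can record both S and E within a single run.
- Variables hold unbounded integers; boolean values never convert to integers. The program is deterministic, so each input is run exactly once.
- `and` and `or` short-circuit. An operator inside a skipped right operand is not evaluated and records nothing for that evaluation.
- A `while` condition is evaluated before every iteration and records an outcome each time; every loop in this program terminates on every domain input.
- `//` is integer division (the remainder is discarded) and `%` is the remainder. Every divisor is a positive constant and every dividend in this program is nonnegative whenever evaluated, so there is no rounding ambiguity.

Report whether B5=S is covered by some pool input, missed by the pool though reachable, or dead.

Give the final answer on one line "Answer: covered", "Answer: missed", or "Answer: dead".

no pool input records B5=S
but domain input (q=10, r=1) does record it -> reachable, so missed

Answer: missed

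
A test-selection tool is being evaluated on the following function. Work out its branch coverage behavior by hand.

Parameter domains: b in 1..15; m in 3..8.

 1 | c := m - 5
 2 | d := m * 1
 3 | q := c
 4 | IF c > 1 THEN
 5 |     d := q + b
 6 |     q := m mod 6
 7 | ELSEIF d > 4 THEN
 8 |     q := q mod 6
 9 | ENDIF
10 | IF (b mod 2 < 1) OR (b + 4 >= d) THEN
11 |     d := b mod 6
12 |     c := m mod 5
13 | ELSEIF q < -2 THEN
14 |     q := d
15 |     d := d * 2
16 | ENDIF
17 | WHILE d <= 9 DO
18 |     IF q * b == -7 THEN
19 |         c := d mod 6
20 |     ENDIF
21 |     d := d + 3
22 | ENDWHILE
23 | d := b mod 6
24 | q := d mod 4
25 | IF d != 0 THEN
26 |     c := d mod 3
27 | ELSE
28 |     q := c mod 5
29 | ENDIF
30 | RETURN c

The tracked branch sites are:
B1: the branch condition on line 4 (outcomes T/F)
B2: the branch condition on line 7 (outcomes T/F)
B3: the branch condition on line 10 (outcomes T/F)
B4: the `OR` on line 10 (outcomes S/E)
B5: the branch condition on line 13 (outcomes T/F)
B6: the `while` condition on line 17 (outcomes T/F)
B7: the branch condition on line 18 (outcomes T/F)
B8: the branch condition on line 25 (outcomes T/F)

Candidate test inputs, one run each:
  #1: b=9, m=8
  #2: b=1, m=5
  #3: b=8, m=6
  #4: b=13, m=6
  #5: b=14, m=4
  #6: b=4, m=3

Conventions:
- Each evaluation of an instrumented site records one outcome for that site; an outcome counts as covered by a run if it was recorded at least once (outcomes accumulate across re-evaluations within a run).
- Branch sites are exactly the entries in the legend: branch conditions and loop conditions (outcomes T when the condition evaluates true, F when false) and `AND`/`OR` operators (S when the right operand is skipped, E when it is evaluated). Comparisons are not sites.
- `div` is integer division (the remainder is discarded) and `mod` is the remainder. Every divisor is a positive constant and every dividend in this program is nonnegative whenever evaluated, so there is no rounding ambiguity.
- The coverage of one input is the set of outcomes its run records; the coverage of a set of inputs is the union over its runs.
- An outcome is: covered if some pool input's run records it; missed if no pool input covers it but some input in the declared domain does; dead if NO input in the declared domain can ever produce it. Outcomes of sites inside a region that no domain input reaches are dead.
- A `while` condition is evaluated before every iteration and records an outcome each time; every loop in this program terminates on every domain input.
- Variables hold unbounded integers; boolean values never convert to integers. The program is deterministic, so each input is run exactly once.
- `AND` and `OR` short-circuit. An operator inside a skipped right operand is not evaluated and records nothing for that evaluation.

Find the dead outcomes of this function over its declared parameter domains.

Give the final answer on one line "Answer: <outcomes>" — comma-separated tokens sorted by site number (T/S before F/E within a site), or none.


sweeping the full domain (90 inputs) for each outcome:
  B5=T: never recorded by any domain input -> dead
  reachable outcomes have witnesses, e.g. B1=T (e.g. b=1, m=7), B1=F (e.g. b=1, m=3), B2=T (e.g. b=1, m=5), B2=F (e.g. b=1, m=3)
Answer: B5=T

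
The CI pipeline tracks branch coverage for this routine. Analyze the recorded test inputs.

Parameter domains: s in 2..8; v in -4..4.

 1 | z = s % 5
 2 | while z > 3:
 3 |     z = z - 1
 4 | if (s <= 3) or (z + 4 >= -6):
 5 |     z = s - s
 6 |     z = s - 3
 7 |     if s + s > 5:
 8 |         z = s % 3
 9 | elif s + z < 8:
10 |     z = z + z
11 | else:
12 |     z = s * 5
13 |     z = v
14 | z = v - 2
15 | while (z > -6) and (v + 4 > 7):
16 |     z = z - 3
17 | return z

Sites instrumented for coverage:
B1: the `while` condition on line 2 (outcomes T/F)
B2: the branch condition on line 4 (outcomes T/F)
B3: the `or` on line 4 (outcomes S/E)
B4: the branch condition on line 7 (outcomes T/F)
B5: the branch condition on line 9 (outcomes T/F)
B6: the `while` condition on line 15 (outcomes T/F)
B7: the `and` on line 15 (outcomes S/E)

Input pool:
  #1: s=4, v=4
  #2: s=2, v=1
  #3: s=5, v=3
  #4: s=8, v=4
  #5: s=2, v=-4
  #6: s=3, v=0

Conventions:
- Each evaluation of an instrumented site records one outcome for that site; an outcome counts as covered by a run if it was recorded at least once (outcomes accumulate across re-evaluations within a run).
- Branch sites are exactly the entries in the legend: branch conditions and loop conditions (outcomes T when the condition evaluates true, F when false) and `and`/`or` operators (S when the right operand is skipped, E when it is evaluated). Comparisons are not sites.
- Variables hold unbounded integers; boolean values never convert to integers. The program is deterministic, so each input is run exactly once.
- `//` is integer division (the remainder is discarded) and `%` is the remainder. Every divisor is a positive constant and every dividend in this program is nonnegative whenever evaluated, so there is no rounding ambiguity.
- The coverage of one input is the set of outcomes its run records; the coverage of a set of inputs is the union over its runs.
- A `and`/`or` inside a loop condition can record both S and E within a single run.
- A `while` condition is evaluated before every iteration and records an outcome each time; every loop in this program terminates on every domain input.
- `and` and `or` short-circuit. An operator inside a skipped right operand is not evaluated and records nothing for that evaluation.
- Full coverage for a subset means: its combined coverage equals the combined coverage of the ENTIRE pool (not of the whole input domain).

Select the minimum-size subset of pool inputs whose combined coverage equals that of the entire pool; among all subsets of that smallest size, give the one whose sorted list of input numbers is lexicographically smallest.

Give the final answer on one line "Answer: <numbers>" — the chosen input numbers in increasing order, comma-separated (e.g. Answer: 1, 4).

input #1, s=4, v=4: events B1->T, B1->F, B3->E, B2->T, B4->T, B7->E, B6->T, B7->E, B6->T, B7->E, B6->T, B7->S, B6->F; outcomes B1=T, B1=F, B2=T, B3=E, B4=T, B6=T, B6=F, B7=S, B7=E
input #2, s=2, v=1: events B1->F, B3->S, B2->T, B4->F, B7->E, B6->F; outcomes B1=F, B2=T, B3=S, B4=F, B6=F, B7=E
input #3, s=5, v=3: events B1->F, B3->E, B2->T, B4->T, B7->E, B6->F; outcomes B1=F, B2=T, B3=E, B4=T, B6=F, B7=E
input #4, s=8, v=4: events B1->F, B3->E, B2->T, B4->T, B7->E, B6->T, B7->E, B6->T, B7->E, B6->T, B7->S, B6->F; outcomes B1=F, B2=T, B3=E, B4=T, B6=T, B6=F, B7=S, B7=E
input #5, s=2, v=-4: events B1->F, B3->S, B2->T, B4->F, B7->S, B6->F; outcomes B1=F, B2=T, B3=S, B4=F, B6=F, B7=S
input #6, s=3, v=0: events B1->F, B3->S, B2->T, B4->T, B7->E, B6->F; outcomes B1=F, B2=T, B3=S, B4=T, B6=F, B7=E
union over all inputs: B1=T, B1=F, B2=T, B3=S, B3=E, B4=T, B4=F, B6=T, B6=F, B7=S, B7=E (11 outcomes)
no size-1 subset reaches all 11 outcomes (best union: 9/11)
at size 2, {1, 2} reaches all 11 outcomes; every lexicographically earlier size-2 subset fails

Answer: 1, 2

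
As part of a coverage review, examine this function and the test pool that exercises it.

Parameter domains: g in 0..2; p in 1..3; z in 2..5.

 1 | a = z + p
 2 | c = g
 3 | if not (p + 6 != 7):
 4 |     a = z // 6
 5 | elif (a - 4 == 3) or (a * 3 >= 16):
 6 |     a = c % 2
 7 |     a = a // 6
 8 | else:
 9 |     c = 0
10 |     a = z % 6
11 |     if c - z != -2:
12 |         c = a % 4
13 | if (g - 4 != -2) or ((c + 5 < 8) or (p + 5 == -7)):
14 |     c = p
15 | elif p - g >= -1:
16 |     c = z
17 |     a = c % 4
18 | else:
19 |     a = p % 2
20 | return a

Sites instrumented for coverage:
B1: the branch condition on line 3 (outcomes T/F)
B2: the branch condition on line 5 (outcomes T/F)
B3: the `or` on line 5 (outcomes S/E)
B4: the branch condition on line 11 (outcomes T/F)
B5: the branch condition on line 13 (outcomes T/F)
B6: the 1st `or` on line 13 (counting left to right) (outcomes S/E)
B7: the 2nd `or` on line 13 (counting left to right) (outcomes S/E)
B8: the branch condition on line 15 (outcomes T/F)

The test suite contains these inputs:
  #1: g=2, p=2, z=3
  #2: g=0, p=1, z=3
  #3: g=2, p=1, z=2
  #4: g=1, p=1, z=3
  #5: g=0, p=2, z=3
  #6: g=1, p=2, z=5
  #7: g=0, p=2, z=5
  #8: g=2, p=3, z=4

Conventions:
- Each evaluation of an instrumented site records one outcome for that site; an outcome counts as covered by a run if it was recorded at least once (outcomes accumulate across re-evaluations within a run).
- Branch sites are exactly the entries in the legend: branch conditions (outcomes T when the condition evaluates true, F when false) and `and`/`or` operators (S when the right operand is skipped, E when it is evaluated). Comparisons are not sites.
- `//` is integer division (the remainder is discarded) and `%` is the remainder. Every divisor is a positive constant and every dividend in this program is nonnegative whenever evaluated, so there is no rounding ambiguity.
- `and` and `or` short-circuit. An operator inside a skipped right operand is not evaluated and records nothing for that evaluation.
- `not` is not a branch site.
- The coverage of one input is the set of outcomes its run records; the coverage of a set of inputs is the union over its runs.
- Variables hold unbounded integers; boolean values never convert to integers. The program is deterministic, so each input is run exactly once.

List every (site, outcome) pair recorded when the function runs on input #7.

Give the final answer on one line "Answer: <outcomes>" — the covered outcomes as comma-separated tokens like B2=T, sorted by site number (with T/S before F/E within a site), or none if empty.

Simulating input #7 (g=0, p=2, z=5) step by step:
  B1->F, B3->S, B2->T, B6->S, B5->T
deduplicating events, the covered set is: B1=F, B2=T, B3=S, B5=T, B6=S

Answer: B1=F, B2=T, B3=S, B5=T, B6=S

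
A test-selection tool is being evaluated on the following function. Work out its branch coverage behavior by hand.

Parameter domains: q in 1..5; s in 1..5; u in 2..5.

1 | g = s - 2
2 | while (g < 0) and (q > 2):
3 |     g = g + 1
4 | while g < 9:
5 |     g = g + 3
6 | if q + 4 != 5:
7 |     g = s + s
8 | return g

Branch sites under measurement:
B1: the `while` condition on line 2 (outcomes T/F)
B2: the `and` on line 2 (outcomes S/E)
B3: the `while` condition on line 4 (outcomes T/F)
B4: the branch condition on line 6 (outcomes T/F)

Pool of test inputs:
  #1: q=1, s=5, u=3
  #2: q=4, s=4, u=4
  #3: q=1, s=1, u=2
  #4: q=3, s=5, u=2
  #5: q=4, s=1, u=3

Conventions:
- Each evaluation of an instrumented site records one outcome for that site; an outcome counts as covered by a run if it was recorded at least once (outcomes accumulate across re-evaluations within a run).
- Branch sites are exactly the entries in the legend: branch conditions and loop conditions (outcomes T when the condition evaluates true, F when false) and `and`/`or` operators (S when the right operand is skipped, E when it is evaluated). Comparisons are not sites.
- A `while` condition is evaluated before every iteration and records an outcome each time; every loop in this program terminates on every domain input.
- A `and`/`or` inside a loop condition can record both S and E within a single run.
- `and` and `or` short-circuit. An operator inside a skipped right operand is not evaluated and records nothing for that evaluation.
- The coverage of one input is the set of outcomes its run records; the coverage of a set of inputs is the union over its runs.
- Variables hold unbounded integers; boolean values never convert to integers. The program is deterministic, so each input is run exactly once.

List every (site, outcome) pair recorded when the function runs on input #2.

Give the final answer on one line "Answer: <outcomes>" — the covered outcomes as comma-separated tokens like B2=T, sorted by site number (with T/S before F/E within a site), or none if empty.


Running input #2 (q=4, s=4, u=4), event by event:
  B2->S, B1->F, B3->T, B3->T, B3->T, B3->F, B4->T
as a set, this run covers: B1=F, B2=S, B3=T, B3=F, B4=T
Answer: B1=F, B2=S, B3=T, B3=F, B4=T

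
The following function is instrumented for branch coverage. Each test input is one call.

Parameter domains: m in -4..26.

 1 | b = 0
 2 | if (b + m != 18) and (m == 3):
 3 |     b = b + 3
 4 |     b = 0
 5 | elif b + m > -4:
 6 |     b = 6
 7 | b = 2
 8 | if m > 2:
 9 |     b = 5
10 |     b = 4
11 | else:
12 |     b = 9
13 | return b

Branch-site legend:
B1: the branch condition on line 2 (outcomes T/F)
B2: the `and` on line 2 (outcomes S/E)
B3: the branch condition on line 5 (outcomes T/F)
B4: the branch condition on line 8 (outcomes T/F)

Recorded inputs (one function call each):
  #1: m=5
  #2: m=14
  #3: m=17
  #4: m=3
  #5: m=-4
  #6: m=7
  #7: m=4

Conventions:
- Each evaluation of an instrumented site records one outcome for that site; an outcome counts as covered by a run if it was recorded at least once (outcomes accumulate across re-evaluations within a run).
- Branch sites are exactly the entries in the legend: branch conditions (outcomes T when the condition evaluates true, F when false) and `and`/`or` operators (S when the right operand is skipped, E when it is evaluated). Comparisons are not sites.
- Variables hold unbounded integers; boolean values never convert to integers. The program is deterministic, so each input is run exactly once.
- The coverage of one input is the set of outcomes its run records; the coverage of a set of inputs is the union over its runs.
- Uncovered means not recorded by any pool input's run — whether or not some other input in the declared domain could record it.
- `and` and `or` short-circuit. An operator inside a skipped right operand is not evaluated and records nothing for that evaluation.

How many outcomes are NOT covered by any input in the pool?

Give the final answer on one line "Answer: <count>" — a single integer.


input #1, m=5: events B2->E, B1->F, B3->T, B4->T; outcomes B1=F, B2=E, B3=T, B4=T
input #2, m=14: events B2->E, B1->F, B3->T, B4->T; outcomes B1=F, B2=E, B3=T, B4=T
input #3, m=17: events B2->E, B1->F, B3->T, B4->T; outcomes B1=F, B2=E, B3=T, B4=T
input #4, m=3: events B2->E, B1->T, B4->T; outcomes B1=T, B2=E, B4=T
input #5, m=-4: events B2->E, B1->F, B3->F, B4->F; outcomes B1=F, B2=E, B3=F, B4=F
input #6, m=7: events B2->E, B1->F, B3->T, B4->T; outcomes B1=F, B2=E, B3=T, B4=T
input #7, m=4: events B2->E, B1->F, B3->T, B4->T; outcomes B1=F, B2=E, B3=T, B4=T
union over the pool: B1=T, B1=F, B2=E, B3=T, B3=F, B4=T, B4=F
uncovered (1 of 8): B2=S
Answer: 1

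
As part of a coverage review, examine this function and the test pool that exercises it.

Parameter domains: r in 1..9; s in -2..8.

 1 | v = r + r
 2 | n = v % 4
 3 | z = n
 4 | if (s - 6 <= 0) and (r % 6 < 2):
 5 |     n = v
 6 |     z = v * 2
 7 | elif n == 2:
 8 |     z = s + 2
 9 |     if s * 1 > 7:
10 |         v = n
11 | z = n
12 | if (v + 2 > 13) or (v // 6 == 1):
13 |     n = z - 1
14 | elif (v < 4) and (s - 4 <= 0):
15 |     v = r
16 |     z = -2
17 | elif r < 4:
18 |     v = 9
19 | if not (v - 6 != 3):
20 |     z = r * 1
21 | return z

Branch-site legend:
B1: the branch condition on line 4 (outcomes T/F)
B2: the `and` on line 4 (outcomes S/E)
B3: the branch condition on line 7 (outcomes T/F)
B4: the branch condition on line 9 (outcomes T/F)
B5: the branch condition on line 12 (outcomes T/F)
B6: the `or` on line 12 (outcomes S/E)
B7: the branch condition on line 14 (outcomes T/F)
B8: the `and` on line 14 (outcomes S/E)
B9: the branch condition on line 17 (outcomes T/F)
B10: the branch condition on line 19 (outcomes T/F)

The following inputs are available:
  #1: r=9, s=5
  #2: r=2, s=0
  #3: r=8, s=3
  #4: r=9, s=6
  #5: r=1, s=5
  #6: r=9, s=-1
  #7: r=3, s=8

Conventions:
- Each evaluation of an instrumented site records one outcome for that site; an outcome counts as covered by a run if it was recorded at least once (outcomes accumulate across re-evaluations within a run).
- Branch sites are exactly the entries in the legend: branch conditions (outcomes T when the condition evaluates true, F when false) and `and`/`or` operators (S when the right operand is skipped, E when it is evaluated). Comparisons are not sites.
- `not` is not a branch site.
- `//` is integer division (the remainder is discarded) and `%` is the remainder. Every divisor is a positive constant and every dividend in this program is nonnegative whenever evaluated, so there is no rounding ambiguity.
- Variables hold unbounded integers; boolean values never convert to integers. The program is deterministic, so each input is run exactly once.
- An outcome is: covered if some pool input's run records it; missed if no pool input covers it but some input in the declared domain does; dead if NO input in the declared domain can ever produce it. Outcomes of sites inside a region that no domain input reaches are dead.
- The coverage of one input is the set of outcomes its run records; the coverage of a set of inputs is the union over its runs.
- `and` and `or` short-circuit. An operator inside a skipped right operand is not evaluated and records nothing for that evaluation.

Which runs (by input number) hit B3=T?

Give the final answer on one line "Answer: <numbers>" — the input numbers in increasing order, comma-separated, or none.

input #1 (r=9, s=5): records B3=T
input #2 (r=2, s=0): does not record B3=T
input #3 (r=8, s=3): does not record B3=T
input #4 (r=9, s=6): records B3=T
input #5 (r=1, s=5): does not record B3=T
input #6 (r=9, s=-1): records B3=T
input #7 (r=3, s=8): records B3=T

Answer: 1, 4, 6, 7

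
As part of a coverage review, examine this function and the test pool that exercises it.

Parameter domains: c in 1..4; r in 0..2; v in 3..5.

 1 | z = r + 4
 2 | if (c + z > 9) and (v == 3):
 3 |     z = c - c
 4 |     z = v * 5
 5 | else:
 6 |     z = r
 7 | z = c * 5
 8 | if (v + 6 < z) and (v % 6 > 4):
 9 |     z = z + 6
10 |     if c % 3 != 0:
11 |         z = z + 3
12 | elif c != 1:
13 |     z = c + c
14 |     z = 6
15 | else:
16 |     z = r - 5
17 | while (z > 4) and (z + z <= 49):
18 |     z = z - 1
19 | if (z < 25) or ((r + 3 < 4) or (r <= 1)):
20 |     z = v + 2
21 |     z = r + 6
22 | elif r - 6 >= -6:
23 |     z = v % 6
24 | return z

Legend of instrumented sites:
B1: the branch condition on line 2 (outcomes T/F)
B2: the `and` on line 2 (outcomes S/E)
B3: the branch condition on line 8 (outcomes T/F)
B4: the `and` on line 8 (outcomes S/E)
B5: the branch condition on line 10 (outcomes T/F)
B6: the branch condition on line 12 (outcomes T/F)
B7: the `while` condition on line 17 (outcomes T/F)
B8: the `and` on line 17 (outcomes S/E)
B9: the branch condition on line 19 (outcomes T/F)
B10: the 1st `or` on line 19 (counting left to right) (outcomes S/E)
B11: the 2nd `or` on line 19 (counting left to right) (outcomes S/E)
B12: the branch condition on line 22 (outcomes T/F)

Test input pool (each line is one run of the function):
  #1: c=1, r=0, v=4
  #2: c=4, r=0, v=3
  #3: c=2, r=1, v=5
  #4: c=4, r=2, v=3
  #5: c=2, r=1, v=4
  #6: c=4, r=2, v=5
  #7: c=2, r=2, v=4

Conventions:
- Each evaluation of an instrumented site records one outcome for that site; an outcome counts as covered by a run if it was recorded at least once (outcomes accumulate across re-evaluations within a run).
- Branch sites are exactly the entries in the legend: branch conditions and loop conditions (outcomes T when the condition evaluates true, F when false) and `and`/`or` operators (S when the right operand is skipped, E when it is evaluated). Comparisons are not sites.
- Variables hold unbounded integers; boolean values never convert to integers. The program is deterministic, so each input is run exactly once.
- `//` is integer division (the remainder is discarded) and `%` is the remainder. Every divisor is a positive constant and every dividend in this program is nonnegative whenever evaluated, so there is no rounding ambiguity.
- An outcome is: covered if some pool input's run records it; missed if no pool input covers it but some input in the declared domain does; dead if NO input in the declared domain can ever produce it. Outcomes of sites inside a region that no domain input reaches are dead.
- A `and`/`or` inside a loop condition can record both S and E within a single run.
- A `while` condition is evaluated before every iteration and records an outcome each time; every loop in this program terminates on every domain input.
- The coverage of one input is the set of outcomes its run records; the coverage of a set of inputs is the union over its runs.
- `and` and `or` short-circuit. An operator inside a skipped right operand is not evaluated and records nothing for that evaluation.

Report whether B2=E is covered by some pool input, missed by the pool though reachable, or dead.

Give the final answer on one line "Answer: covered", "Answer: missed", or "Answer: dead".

B2=E is recorded by pool input(s) 4, 6 -> covered

Answer: covered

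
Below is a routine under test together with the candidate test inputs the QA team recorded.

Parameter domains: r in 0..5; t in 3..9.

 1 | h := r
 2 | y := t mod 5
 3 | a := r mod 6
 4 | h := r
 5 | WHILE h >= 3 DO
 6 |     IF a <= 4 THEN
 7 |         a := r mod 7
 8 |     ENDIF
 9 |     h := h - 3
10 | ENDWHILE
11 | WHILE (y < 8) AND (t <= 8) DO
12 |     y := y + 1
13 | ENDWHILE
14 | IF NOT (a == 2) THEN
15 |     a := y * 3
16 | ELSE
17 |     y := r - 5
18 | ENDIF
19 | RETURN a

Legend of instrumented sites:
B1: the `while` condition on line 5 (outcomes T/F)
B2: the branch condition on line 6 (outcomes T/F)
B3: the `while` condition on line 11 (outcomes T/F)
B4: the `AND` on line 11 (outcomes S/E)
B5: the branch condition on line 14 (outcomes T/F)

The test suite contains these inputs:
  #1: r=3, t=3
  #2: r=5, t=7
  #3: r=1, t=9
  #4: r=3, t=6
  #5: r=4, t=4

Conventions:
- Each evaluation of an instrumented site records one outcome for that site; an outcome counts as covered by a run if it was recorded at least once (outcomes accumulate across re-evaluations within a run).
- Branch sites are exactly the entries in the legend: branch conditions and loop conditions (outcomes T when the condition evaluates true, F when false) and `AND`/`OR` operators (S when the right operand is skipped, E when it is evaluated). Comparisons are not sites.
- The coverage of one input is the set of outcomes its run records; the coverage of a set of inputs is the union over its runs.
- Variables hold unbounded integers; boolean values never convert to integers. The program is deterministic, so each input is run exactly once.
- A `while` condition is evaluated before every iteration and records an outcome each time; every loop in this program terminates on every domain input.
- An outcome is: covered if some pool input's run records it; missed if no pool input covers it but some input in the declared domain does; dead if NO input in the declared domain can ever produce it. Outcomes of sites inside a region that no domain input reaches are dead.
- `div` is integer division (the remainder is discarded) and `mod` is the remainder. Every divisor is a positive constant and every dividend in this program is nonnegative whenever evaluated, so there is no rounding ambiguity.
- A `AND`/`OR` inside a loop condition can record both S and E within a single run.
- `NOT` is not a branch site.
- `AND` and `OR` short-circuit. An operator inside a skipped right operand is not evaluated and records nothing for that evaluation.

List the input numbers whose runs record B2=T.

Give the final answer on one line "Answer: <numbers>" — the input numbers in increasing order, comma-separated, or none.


input #1 (r=3, t=3): records B2=T
input #2 (r=5, t=7): does not record B2=T
input #3 (r=1, t=9): does not record B2=T
input #4 (r=3, t=6): records B2=T
input #5 (r=4, t=4): records B2=T
Answer: 1, 4, 5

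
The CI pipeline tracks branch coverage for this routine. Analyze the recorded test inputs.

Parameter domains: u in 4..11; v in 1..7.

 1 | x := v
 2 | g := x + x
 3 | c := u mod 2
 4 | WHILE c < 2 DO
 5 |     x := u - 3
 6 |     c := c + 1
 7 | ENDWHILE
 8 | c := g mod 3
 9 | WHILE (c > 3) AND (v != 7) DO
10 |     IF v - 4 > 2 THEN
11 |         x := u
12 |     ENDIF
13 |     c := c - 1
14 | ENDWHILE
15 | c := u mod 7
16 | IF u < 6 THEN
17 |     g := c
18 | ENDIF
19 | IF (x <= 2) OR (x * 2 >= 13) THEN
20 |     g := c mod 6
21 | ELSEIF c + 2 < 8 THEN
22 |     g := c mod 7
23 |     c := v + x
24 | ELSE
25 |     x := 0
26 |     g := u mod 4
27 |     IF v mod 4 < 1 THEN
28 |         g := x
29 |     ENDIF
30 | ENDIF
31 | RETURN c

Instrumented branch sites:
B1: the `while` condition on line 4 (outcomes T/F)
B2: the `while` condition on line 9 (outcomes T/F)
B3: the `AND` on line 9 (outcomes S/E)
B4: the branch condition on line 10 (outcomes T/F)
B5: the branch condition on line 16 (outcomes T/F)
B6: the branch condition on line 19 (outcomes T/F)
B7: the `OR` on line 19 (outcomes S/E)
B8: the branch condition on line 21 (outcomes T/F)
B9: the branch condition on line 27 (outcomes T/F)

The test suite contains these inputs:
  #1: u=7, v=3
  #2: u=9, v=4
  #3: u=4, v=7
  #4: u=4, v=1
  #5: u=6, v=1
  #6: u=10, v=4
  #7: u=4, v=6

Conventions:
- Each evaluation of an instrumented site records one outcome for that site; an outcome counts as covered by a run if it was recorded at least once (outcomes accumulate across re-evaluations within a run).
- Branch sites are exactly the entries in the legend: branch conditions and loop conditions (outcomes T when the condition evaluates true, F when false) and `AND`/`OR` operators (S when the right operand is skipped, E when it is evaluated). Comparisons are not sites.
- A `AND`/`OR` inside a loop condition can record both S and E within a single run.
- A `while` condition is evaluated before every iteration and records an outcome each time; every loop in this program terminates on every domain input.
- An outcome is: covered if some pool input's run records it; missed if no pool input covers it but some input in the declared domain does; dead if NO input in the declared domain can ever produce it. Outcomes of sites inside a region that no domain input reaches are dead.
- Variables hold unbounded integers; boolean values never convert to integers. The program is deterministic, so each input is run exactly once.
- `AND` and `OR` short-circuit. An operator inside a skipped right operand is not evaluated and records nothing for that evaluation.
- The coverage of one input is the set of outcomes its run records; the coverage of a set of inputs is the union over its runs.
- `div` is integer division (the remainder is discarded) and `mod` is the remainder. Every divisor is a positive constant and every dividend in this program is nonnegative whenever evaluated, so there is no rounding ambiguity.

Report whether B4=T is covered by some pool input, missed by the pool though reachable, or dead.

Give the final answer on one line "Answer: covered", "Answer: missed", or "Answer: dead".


no pool input records B4=T
checking all 56 inputs in the declared domain: B4=T is never recorded -> dead
Answer: dead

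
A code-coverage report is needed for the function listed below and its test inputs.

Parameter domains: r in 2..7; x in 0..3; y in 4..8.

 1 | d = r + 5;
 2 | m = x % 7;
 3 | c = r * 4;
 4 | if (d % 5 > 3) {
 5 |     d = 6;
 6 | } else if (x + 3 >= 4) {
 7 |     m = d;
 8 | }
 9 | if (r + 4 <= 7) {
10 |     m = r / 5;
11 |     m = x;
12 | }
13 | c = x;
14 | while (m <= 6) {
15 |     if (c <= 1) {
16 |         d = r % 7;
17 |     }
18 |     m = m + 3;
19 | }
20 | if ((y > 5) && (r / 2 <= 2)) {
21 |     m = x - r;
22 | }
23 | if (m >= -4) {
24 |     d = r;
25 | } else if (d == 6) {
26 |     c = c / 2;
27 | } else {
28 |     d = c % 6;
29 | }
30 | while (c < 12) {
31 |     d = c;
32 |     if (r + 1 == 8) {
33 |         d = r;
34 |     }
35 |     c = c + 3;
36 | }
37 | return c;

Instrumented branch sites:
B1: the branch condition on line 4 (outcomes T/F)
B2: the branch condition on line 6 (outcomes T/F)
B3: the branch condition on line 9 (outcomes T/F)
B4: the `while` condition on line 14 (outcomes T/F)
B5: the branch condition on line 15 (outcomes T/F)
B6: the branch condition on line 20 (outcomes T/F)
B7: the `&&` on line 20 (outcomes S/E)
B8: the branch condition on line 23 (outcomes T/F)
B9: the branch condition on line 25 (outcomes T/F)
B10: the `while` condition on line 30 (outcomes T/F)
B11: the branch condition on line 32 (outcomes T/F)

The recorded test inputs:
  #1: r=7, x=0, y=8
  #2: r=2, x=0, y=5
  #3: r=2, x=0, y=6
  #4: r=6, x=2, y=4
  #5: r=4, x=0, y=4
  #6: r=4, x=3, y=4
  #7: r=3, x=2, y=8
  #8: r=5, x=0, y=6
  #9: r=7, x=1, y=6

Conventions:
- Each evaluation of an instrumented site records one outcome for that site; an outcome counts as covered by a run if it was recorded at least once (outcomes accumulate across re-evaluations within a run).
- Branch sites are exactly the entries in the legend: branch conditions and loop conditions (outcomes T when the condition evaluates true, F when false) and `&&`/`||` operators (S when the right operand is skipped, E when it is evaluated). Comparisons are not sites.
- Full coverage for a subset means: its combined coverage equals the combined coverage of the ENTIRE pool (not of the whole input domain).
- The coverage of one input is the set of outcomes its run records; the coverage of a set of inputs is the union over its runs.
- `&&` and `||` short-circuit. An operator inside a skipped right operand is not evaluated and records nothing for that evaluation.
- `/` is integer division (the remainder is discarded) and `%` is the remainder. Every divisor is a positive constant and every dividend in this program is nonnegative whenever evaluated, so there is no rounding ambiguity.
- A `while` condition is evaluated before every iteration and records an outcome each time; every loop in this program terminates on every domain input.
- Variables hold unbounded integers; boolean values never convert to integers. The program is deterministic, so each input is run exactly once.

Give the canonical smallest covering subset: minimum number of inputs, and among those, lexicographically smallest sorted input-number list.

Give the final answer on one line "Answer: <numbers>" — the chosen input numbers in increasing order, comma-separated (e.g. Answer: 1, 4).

input #1, r=7, x=0, y=8: outcomes B1=F, B2=F, B3=F, B4=T, B4=F, B5=T, B6=F, B7=E, B8=T, B10=T, B10=F, B11=T
input #2, r=2, x=0, y=5: outcomes B1=F, B2=F, B3=T, B4=T, B4=F, B5=T, B6=F, B7=S, B8=T, B10=T, B10=F, B11=F
input #3, r=2, x=0, y=6: outcomes B1=F, B2=F, B3=T, B4=T, B4=F, B5=T, B6=T, B7=E, B8=T, B10=T, B10=F, B11=F
input #4, r=6, x=2, y=4: outcomes B1=F, B2=T, B3=F, B4=F, B6=F, B7=S, B8=T, B10=T, B10=F, B11=F
input #5, r=4, x=0, y=4: outcomes B1=T, B3=F, B4=T, B4=F, B5=T, B6=F, B7=S, B8=T, B10=T, B10=F, B11=F
input #6, r=4, x=3, y=4: outcomes B1=T, B3=F, B4=T, B4=F, B5=F, B6=F, B7=S, B8=T, B10=T, B10=F, B11=F
input #7, r=3, x=2, y=8: outcomes B1=F, B2=T, B3=T, B4=T, B4=F, B5=F, B6=T, B7=E, B8=T, B10=T, B10=F, B11=F
input #8, r=5, x=0, y=6: outcomes B1=F, B2=F, B3=F, B4=T, B4=F, B5=T, B6=T, B7=E, B8=F, B9=F, B10=T, B10=F, B11=F
input #9, r=7, x=1, y=6: outcomes B1=F, B2=T, B3=F, B4=F, B6=F, B7=E, B8=T, B10=T, B10=F, B11=T
together the pool reaches 21 outcomes: B1=T, B1=F, B2=T, B2=F, B3=T, B3=F, B4=T, B4=F, B5=T, B5=F, B6=T, B6=F, B7=S, B7=E, B8=T, B8=F, B9=F, B10=T, B10=F, B11=T, B11=F
no size-1 subset reaches all 21 outcomes (best union: 13/21)
no size-2 subset reaches all 21 outcomes (best union: 18/21)
no size-3 subset reaches all 21 outcomes (best union: 20/21)
size 4: inputs {1, 5, 7, 8} cover all 21 outcomes, and no lexicographically smaller subset of this size does

Answer: 1, 5, 7, 8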